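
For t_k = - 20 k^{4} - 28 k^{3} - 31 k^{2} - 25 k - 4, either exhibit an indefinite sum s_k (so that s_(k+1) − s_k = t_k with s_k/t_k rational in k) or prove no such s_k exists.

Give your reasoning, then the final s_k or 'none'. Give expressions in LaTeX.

The ratio is (20*k**4 + 108*k**3 + 235*k**2 + 251*k + 108)/(20*k**4 + 28*k**3 + 31*k**2 + 25*k + 4).
A = 1, B = 1, C = k**4 + 7*k**3/5 + 31*k**2/20 + 5*k/4 + 1/5.
Need (1)·f(k+1) − (1)·f(k) = k**4 + 7*k**3/5 + 31*k**2/20 + 5*k/4 + 1/5.
deg f ≤ 5 (via 0,0,4).
A polynomial solution: f(k) = k*(4*k**4 - 3*k**3 + 3*k**2 + 4*k - 4)/20.
So s_k = (B(k−1)f/C)·t_k = (k*(4*k**4 - 3*k**3 + 3*k**2 + 4*k - 4)/(20*k**4 + 28*k**3 + 31*k**2 + 25*k + 4))·t_k = k*(-4*k**4 + 3*k**3 - 3*k**2 - 4*k + 4).
Check: Δs_k = -20*k**4 - 28*k**3 - 31*k**2 - 25*k - 4. ✓

s_k = k \left(- 4 k^{4} + 3 k^{3} - 3 k^{2} - 4 k + 4\right)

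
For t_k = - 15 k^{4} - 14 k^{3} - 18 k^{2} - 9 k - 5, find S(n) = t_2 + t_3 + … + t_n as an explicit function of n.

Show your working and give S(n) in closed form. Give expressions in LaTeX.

S(n) = - 3 n^{5} - 11 n^{4} - 18 n^{3} - 17 n^{2} - 12 n + 61

t_(k+1)/t_k = (15*k**4 + 74*k**3 + 150*k**2 + 147*k + 61)/(15*k**4 + 14*k**3 + 18*k**2 + 9*k + 5).
A = 1, B = 1, C = k**4 + 14*k**3/15 + 6*k**2/5 + 3*k/5 + 1/3.
Need (1)·f(k+1) − (1)·f(k) = k**4 + 14*k**3/15 + 6*k**2/5 + 3*k/5 + 1/3.
Degrees (0,0,4) ⇒ d ≤ 5.
Match coefficients ⇒ f(k) = k*(3*k**4 - 4*k**3 + 4*k**2 - k + 3)/15.
Then R = B(k−1)f/C = k*(3*k**4 - 4*k**3 + 4*k**2 - k + 3)/(15*k**4 + 14*k**3 + 18*k**2 + 9*k + 5), so s_k = R(k)·t_k = k*(-3*k**4 + 4*k**3 - 4*k**2 + k - 3).
Check: Δs_k = -15*k**4 - 14*k**3 - 18*k**2 - 9*k - 5. ✓
Evaluate: s_(n+1) = -3*n**5 - 11*n**4 - 18*n**3 - 17*n**2 - 12*n - 5; subtract s_(2) = -66 ⇒ S(n) = -3*n**5 - 11*n**4 - 18*n**3 - 17*n**2 - 12*n + 61.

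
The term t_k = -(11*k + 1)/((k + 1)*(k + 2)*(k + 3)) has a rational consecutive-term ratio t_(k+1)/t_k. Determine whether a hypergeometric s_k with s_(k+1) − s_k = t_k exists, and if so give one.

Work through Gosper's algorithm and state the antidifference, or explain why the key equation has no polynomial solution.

s_k = k*(2 - 3*k)/((k + 1)*(k + 2))

The ratio is (k + 1)*(11*k + 12)/((k + 4)*(11*k + 1)).
Gosper form: A/B · C(k+1)/C(k) with A=k + 1, B=k + 4, C=k + 1/11.
Key eq: (k + 1)·f(k+1) = (k + 3)·f(k) + (k + 1/11).
Degrees (1,1,1) ⇒ d ≤ 2.
Solve for f: f(k) = k*(3*k - 2)/11 (degree 2 ≤ 2).
R(k) = B(k−1)·f(k)/C(k) = k*(k + 3)*(3*k - 2)/(11*k + 1); s_k = R·t_k = k*(2 - 3*k)/((k + 1)*(k + 2)).
Verify: (-11*k - 1)/(k**3 + 6*k**2 + 11*k + 6) matches t_k.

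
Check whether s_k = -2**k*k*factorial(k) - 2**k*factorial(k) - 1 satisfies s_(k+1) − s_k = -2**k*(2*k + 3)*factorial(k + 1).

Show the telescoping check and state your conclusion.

s_(k+1) = -2*2**k*k**2*factorial(k) - 6*2**k*k*factorial(k) - 4*2**k*factorial(k) - 1
s_(k+1) − s_k = -2**k*(2*k + 3)*factorial(k + 1)
(s_(k+1) − s_k) − t_k = 0

valid; difference matches t_k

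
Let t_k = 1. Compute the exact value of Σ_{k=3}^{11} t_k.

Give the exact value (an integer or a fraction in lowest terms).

Compute t_(k+1)/t_k: get 1.
So A=1 and B=1, with C=1.
Need (1)·f(k+1) − (1)·f(k) = 1.
deg f ≤ 1 (via 0,0,0).
A polynomial solution: f(k) = k.
Get s_k = R·t_k = k with R(k) = B(k−1)f(k)/C(k) = k.
Δs = 1, as required.
Σ_(k=3)^(11) t_k = s_(12) − s_(3) = 12 − (3) = 9.

Σ = 9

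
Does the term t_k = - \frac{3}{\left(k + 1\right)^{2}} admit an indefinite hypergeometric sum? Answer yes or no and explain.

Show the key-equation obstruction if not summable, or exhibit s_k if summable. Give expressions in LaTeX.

No — the linear system for f has no solution.

Ratio r(k) = (k + 1)**2/(k + 2)**2.
Gosper form: A/B · C(k+1)/C(k) with A=k**2 + 2*k + 1, B=k**2 + 4*k + 4, C=1.
Need (k**2 + 2*k + 1)·f(k+1) − (k**2 + 2*k + 1)·f(k) = 1.
deg f ≤ 0 (via 2,2,0).
Generic f = c0 gives residual -1; -1 = 0 cannot hold, so t_k is not Gosper-summable.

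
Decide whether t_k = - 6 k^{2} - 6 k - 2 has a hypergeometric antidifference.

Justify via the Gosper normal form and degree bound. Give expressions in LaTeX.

Yes. s_k = - 2 k^{3}.

t_(k+1)/t_k = (3*k**2 + 9*k + 7)/(3*k**2 + 3*k + 1).
So A=1 and B=1, with C=k**2 + k + 1/3.
Set up (1)·f(k+1) − (1)·f(k) − (k**2 + k + 1/3) = 0.
Bound: deg f ≤ 3.
Coefficient equations give f(k) = k**3/3.
Certificate R = B(k−1)f/C = k**3/(3*k**2 + 3*k + 1) gives s_k = -2*k**3.
s_(k+1) − s_k = 2*k**3 - 2*(k + 1)**3 = t_k.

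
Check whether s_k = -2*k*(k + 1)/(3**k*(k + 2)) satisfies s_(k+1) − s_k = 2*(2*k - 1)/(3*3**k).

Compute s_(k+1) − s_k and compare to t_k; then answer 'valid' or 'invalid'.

Invalid: residual 4*(-k**2 - 3*k + 1)/(3*3**k*(k**2 + 5*k + 6)) ≠ 0.

s_(k+1) = -2*(k + 1)*(k + 2)/(3*3**k*(k + 3))
s_(k+1) − s_k = 2*(2*k**3 + 7*k**2 + k - 4)/(3*3**k*(k**2 + 5*k + 6))
(s_(k+1) − s_k) − t_k = 4*(-k**2 - 3*k + 1)/(3*3**k*(k**2 + 5*k + 6))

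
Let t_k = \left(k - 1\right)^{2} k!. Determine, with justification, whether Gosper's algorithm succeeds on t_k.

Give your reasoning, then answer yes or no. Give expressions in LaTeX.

Compute t_(k+1)/t_k: get k**2*(k + 1)/(k - 1)**2.
Take A(k)=k + 1, B(k)=1, C(k)=k**2 - 2*k + 1.
Need (k + 1)·f(k+1) − (1)·f(k) = k**2 - 2*k + 1.
d = 1 from the (1,0,2) case.
Coefficient equations give f(k) = k - 3.
Get s_k = R·t_k = (k - 3)*factorial(k) with R(k) = B(k−1)f(k)/C(k) = (k - 3)/(k - 1)**2.
Δs = (k - 1)**2*factorial(k), as required.

Yes. s_k = \left(k - 3\right) k!.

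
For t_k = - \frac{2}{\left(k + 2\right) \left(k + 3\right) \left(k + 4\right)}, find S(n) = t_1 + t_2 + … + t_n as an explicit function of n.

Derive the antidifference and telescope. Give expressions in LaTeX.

Step 1: r(k) = (k + 2)/(k + 5).
Gosper form: A/B · C(k+1)/C(k) with A=k + 2, B=k + 5, C=1.
Need (k + 2)·f(k+1) − (k + 4)·f(k) = 1.
d = 2 from the (1,1,0) case.
A polynomial solution: f(k) = k*(k + 5)/12.
Then R = B(k−1)f/C = k*(k + 4)*(k + 5)/12, so s_k = R(k)·t_k = k*(-k - 5)/(6*(k + 2)*(k + 3)).
Check: Δs_k = -2/(k**3 + 9*k**2 + 26*k + 24). ✓
s_(n+1) = (-n**2 - 7*n - 6)/(6*(n**2 + 7*n + 12)) and s_(1) = -1/12, so S(n) = n*(-n - 7)/(12*(n**2 + 7*n + 12)).

S(n) = \frac{n \left(- n - 7\right)}{12 \left(n^{2} + 7 n + 12\right)}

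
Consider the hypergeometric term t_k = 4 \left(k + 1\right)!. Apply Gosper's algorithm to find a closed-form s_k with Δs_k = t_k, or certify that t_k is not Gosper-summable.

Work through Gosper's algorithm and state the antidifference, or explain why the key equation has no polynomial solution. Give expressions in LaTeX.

Compute t_(k+1)/t_k: get k + 2.
Factor: A=k + 2; B=1; C=1.
Need (k + 2)·f(k+1) − (1)·f(k) = 1.
deg f ≤ -1 (via 1,0,0).
deg f ≤ -1 is impossible — no certificate.

no hypergeometric antidifference exists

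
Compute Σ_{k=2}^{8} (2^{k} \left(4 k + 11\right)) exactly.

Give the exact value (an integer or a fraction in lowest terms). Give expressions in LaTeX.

Σ = 19924

The ratio is 2*(4*k + 15)/(4*k + 11).
Take A(k)=2, B(k)=1, C(k)=k + 11/4.
Solve (2)·f(k+1) − (1)·f(k) = k + 11/4.
deg f ≤ 1 (via 0,0,1).
Solve for f: f(k) = (4*k + 3)/4 (degree 1 ≤ 1).
So s_k = (B(k−1)f/C)·t_k = ((4*k + 3)/(4*k + 11))·t_k = 2**k*(4*k + 3).
Check: Δs_k = 2**k*(4*k + 11). ✓
Evaluate s at k=9 and k=2: 19968 and 44; difference 19924.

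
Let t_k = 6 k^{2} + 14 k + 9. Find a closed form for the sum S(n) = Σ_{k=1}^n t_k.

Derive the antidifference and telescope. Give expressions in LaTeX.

Step 1: r(k) = (6*k**2 + 26*k + 29)/(6*k**2 + 14*k + 9).
Factor: A=1; B=1; C=k**2 + 7*k/3 + 3/2.
Key eq: (1)·f(k+1) = (1)·f(k) + (k**2 + 7*k/3 + 3/2).
Degrees (0,0,2) ⇒ d ≤ 3.
A polynomial solution: f(k) = k*(2*k**2 + 4*k + 3)/6.
Then R = B(k−1)f/C = k*(2*k**2 + 4*k + 3)/(6*k**2 + 14*k + 9), so s_k = R(k)·t_k = k*(2*k**2 + 4*k + 3).
Δs = 6*k**2 + 14*k + 9, as required.
s_(n+1) = 2*n**3 + 10*n**2 + 17*n + 9 and s_(1) = 9, so S(n) = n*(2*n**2 + 10*n + 17).

S(n) = n \left(2 n^{2} + 10 n + 17\right)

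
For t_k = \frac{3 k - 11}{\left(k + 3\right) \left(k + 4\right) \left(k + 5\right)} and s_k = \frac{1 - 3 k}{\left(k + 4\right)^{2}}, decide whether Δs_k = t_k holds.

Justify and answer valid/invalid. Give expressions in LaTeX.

s_(k+1) = (-3*k - 2)/(k + 5)**2
s_(k+1) − s_k = (3*k**2 + k - 57)/(k**4 + 18*k**3 + 121*k**2 + 360*k + 400)
(s_(k+1) − s_k) − t_k = (-6*k**2 - 15*k + 49)/(k**5 + 21*k**4 + 175*k**3 + 723*k**2 + 1480*k + 1200)

Invalid: residual \frac{- 6 k^{2} - 15 k + 49}{k^{5} + 21 k^{4} + 175 k^{3} + 723 k^{2} + 1480 k + 1200} ≠ 0.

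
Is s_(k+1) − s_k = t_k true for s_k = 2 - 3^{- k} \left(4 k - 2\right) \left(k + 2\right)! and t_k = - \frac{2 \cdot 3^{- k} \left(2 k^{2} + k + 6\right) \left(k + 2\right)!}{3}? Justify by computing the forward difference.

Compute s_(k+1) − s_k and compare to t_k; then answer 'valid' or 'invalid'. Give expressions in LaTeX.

Valid — Δs_k = t_k.

s_(k+1) = -3**(-k - 1)*(4*k + 2)*factorial(k + 3) + 2
s_(k+1) − s_k = -2*(2*k**2 + k + 6)*factorial(k + 2)/(3*3**k)
(s_(k+1) − s_k) − t_k = 0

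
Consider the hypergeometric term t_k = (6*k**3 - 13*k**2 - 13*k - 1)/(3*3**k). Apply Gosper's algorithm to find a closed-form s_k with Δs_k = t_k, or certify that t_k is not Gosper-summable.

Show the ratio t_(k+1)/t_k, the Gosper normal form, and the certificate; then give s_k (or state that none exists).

s_k = (-3*k**3 + 2*k**2 + 4*k + 2)/3**k

Step 1: r(k) = (6*k**3 + 5*k**2 - 21*k - 21)/(3*(6*k**3 - 13*k**2 - 13*k - 1)).
Factor: A=1/3; B=1; C=k**3 - 13*k**2/6 - 13*k/6 - 1/6.
Set up (1/3)·f(k+1) − (1)·f(k) − (k**3 - 13*k**2/6 - 13*k/6 - 1/6) = 0.
Degrees (0,0,3) ⇒ d ≤ 3.
Coefficient equations give f(k) = -(3*k**3 - 2*k**2 - 4*k - 2)/2.
R(k) = B(k−1)·f(k)/C(k) = -3*(3*k**3 - 2*k**2 - 4*k - 2)/(6*k**3 - 13*k**2 - 13*k - 1); s_k = R·t_k = (-3*k**3 + 2*k**2 + 4*k + 2)/3**k.
s_(k+1) − s_k = (6*k**3 - 13*k**2 - 13*k - 1)/(3*3**k) = t_k.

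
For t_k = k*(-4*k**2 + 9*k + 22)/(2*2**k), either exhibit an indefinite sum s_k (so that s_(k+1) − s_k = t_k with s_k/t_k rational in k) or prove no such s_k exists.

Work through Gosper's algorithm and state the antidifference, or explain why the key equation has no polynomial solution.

t_(k+1)/t_k = (k + 1)*(9*k - 4*(k + 1)**2 + 31)/(2*k*(-4*k**2 + 9*k + 22)).
Factor: A=1/2; B=1; C=k**3 - 9*k**2/4 - 11*k/2.
f must satisfy (1/2)·f(k+1) − (1)·f(k) = k**3 - 9*k**2/4 - 11*k/2.
Degrees (0,0,3) ⇒ d ≤ 3.
Match coefficients ⇒ f(k) = -(4*k**3 + 3*k**2 - 4*k + 3)/2.
So s_k = (B(k−1)f/C)·t_k = (-2*(4*k**3 + 3*k**2 - 4*k + 3)/(k*(4*k**2 - 9*k - 22)))·t_k = (4*k**3 + 3*k**2 - 4*k + 3)/2**k.
Δs = k*(-4*k**2 + 9*k + 22)/(2*2**k), as required.

s_k = (4*k**3 + 3*k**2 - 4*k + 3)/2**k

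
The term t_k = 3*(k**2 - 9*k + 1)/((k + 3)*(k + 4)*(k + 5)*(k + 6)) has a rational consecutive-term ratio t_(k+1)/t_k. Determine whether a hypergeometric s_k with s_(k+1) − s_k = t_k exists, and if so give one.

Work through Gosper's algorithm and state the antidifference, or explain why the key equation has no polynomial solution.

t_(k+1)/t_k = -(k + 3)*(9*k - (k + 1)**2 + 8)/((k + 7)*(k**2 - 9*k + 1)).
A = k + 3, B = k + 7, C = k**2 - 9*k + 1.
Set up (k + 3)·f(k+1) − (k + 6)·f(k) − (k**2 - 9*k + 1) = 0.
d = 3 from the (1,1,2) case.
Coefficient equations give f(k) = k*(k**2 - 168*k + 227)/180.
R(k) = B(k−1)·f(k)/C(k) = k*(k + 6)*(k**2 - 168*k + 227)/(180*(k**2 - 9*k + 1)); s_k = R·t_k = k*(k**2 - 168*k + 227)/(60*(k + 3)*(k + 4)*(k + 5)).
Δs = 3*(k**2 - 9*k + 1)/(k**4 + 18*k**3 + 119*k**2 + 342*k + 360), as required.

s_k = k*(k**2 - 168*k + 227)/(60*(k + 3)*(k + 4)*(k + 5))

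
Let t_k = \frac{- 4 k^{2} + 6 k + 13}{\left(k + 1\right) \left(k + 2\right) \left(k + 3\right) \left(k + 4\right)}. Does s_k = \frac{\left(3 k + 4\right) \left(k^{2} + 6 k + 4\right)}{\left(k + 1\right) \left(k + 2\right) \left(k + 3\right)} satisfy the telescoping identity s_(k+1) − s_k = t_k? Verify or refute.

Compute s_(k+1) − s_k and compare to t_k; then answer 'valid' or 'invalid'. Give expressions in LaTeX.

Valid — Δs_k = t_k.

s_(k+1) = (3*k + 7)*(6*k + (k + 1)**2 + 10)/((k + 2)*(k + 3)*(k + 4))
s_(k+1) − s_k = (-4*k**2 + 6*k + 13)/(k**4 + 10*k**3 + 35*k**2 + 50*k + 24)
(s_(k+1) − s_k) − t_k = 0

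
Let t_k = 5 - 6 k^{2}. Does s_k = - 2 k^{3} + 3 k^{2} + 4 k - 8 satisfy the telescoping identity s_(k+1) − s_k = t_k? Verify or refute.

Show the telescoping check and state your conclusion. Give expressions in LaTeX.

s_(k+1) = -2*k**3 - 3*k**2 + 4*k - 3
s_(k+1) − s_k = 5 - 6*k**2
(s_(k+1) − s_k) − t_k = 0

valid; difference matches t_k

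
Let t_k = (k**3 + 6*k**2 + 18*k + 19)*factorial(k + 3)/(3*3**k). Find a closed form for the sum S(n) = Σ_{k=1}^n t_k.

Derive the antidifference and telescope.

S(n) = (-168*3**n + n**6*factorial(n) + 15*n**5*factorial(n) + 92*n**4*factorial(n) + 295*n**3*factorial(n) + 519*n**2*factorial(n) + 470*n*factorial(n) + 168*factorial(n))/(3*3**n)

t_(k+1)/t_k = (k**4 + 13*k**3 + 69*k**2 + 176*k + 176)/(3*(k**3 + 6*k**2 + 18*k + 19)).
Take A(k)=k/3 + 4/3, B(k)=1, C(k)=k**3 + 6*k**2 + 18*k + 19.
f must satisfy (k/3 + 4/3)·f(k+1) − (1)·f(k) = k**3 + 6*k**2 + 18*k + 19.
d = 2 from the (1,0,3) case.
Match coefficients ⇒ f(k) = 3*(k**2 + 3*k + 3).
So s_k = (B(k−1)f/C)·t_k = (3*(k**2 + 3*k + 3)/(k**3 + 6*k**2 + 18*k + 19))·t_k = (k**2 + 3*k + 3)*factorial(k + 3)/3**k.
Δs = (k**3 + 6*k**2 + 18*k + 19)*factorial(k + 3)/(3*3**k), as required.
s_(n+1) = 3**(-n - 1)*(n**2 + 5*n + 7)*factorial(n + 4) and s_(1) = 56, so S(n) = (-168*3**n + n**6*factorial(n) + 15*n**5*factorial(n) + 92*n**4*factorial(n) + 295*n**3*factorial(n) + 519*n**2*factorial(n) + 470*n*factorial(n) + 168*factorial(n))/(3*3**n).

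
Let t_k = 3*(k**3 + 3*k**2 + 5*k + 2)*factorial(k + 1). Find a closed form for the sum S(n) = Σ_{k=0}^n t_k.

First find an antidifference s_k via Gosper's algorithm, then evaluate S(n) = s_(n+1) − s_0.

t_(k+1)/t_k = (k**4 + 8*k**3 + 26*k**2 + 39*k + 22)/(k**3 + 3*k**2 + 5*k + 2).
Normal form (A,B,C) = (k + 2, 1, k**3 + 3*k**2 + 5*k + 2).
Set up (k + 2)·f(k+1) − (1)·f(k) − (k**3 + 3*k**2 + 5*k + 2) = 0.
Degrees (1,0,3) ⇒ d ≤ 2.
Match coefficients ⇒ f(k) = k**2.
Certificate R = B(k−1)f/C = k**2/(k**3 + 3*k**2 + 5*k + 2) gives s_k = 3*k**2*factorial(k + 1).
Verify: 3*(k**3 + 3*k**2 + 5*k + 2)*factorial(k + 1) matches t_k.
Σ_(k=0)^n t_k = s_(n+1) − s_(0) = (3*(n + 1)**2*factorial(n + 2)) − (0), i.e. 3*(n + 1)**2*factorial(n + 2).

S(n) = 3*(n + 1)**2*factorial(n + 2)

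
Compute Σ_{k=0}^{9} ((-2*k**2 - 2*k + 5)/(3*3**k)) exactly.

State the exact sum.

Ratio r(k) = (2*k**2 + 6*k - 1)/(3*(2*k**2 + 2*k - 5)).
Factor: A=1/3; B=1; C=k**2 + k - 5/2.
Set up (1/3)·f(k+1) − (1)·f(k) − (k**2 + k - 5/2) = 0.
d = 2 from the (0,0,2) case.
Match coefficients ⇒ f(k) = -3*(k**2 + 2*k - 1)/2.
R(k) = B(k−1)·f(k)/C(k) = -3*(k**2 + 2*k - 1)/(2*k**2 + 2*k - 5); s_k = R·t_k = (k**2 + 2*k - 1)/3**k.
Δs = (-2*k**2 - 2*k + 5)/(3*3**k), as required.
Evaluate s at k=10 and k=0: 119/59049 and -1; difference 59168/59049.

Σ = 59168/59049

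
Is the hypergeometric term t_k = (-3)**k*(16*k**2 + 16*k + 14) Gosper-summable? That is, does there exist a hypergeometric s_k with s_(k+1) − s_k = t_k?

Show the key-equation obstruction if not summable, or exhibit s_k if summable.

Compute t_(k+1)/t_k: get 3*(-8*k**2 - 24*k - 23)/(8*k**2 + 8*k + 7).
Normal form (A,B,C) = (-3, 1, k**2 + k + 7/8).
Key eq: (-3)·f(k+1) = (1)·f(k) + (k**2 + k + 7/8).
Bound: deg f ≤ 2.
Solve for f: f(k) = -(2*k**2 - k + 1)/8 (degree 2 ≤ 2).
Certificate R = B(k−1)f/C = -(2*k**2 - k + 1)/(8*k**2 + 8*k + 7) gives s_k = 2*(-3)**k*(-2*k**2 + k - 1).
Verify: (-3)**k*(16*k**2 + 16*k + 14) matches t_k.

Yes. s_k = 2*(-3)**k*(-2*k**2 + k - 1).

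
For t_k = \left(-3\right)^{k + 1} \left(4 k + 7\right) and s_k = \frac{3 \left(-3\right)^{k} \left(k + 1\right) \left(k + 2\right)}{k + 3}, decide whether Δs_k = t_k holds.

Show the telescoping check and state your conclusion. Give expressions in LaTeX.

Invalid: residual \frac{6 \left(-3\right)^{k} \left(2 k^{2} + 10 k + 11\right)}{k^{2} + 7 k + 12} ≠ 0.

s_(k+1) = -(-3)**(k + 2)*(k + 2)*(k + 3)/(k + 4)
s_(k+1) − s_k = 3*(-3)**k*(k + 2)*(-(k + 1)*(k + 4) - 3*(k + 3)**2)/((k + 3)*(k + 4))
(s_(k+1) − s_k) − t_k = 6*(-3)**k*(2*k**2 + 10*k + 11)/(k**2 + 7*k + 12)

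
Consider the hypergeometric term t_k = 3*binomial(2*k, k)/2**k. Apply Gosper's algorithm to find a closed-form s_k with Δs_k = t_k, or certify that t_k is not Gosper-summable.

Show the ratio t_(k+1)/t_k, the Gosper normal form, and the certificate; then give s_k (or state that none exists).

not Gosper-summable; s_k does not exist

The ratio is (2*k + 1)/(k + 1).
So A=2*k + 1 and B=k + 1, with C=1.
f must satisfy (2*k + 1)·f(k+1) − (k)·f(k) = 1.
deg f ≤ -1 (via 1,1,0).
deg f ≤ -1 is impossible — no certificate.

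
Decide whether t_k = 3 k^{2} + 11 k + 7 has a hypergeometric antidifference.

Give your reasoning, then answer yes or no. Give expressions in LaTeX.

Ratio r(k) = (3*k**2 + 17*k + 21)/(3*k**2 + 11*k + 7).
Factor: A=1; B=1; C=k**2 + 11*k/3 + 7/3.
Need (1)·f(k+1) − (1)·f(k) = k**2 + 11*k/3 + 7/3.
From deg A=0, deg B=0, deg C=2: d=3.
A polynomial solution: f(k) = k*(k**2 + 4*k + 2)/3.
Then R = B(k−1)f/C = k*(k**2 + 4*k + 2)/(3*k**2 + 11*k + 7), so s_k = R(k)·t_k = k*(k**2 + 4*k + 2).
Verify: 3*k**2 + 11*k + 7 matches t_k.

Yes. s_k = k \left(k^{2} + 4 k + 2\right).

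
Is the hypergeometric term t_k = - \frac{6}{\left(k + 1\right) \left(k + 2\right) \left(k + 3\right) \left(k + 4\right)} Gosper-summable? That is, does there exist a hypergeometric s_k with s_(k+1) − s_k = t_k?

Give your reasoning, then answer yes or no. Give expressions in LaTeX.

Yes. s_k = \frac{k \left(- k^{2} - 6 k - 11\right)}{3 \left(k + 1\right) \left(k + 2\right) \left(k + 3\right)}.

The ratio is (k + 1)/(k + 5).
Take A(k)=k + 1, B(k)=k + 5, C(k)=1.
Key eq: (k + 1)·f(k+1) = (k + 4)·f(k) + (1).
deg f ≤ 3 (via 1,1,0).
Coefficient equations give f(k) = k*(k**2 + 6*k + 11)/18.
Get s_k = R·t_k = k*(-k**2 - 6*k - 11)/(3*(k + 1)*(k + 2)*(k + 3)) with R(k) = B(k−1)f(k)/C(k) = k*(k + 4)*(k**2 + 6*k + 11)/18.
Verify: -6/(k**4 + 10*k**3 + 35*k**2 + 50*k + 24) matches t_k.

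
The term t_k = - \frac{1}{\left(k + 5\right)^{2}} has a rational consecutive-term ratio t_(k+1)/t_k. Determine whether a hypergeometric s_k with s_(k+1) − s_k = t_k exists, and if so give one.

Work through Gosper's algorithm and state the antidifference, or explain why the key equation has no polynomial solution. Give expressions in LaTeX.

none — t_k is not Gosper-summable

Ratio r(k) = (k + 5)**2/(k + 6)**2.
Take A(k)=k**2 + 10*k + 25, B(k)=k**2 + 12*k + 36, C(k)=1.
Key eq: (k**2 + 10*k + 25)·f(k+1) = (k**2 + 10*k + 25)·f(k) + (1).
d = 0 from the (2,2,0) case.
Generic f = c0 gives residual -1; -1 = 0 cannot hold, so t_k is not Gosper-summable.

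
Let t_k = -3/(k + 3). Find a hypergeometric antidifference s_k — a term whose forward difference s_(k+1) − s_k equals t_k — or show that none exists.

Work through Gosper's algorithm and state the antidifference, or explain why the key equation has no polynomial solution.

none — t_k is not Gosper-summable

The ratio is (k + 3)/(k + 4).
Gosper form: A/B · C(k+1)/C(k) with A=k + 3, B=k + 4, C=1.
f must satisfy (k + 3)·f(k+1) − (k + 3)·f(k) = 1.
From deg A=1, deg B=1, deg C=0: d=0.
Write f(k) = c0. Then LHS − RHS = -1, requiring -1 = 0: contradictory. No certificate.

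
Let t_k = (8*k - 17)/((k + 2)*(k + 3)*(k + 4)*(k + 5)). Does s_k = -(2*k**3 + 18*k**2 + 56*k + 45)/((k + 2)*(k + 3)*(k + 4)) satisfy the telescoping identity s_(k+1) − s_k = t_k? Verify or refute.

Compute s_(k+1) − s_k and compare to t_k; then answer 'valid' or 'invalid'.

valid; difference matches t_k

s_(k+1) = (-56*k - 2*(k + 1)**3 - 18*(k + 1)**2 - 101)/((k + 3)*(k + 4)*(k + 5))
s_(k+1) − s_k = (8*k - 17)/(k**4 + 14*k**3 + 71*k**2 + 154*k + 120)
(s_(k+1) − s_k) − t_k = 0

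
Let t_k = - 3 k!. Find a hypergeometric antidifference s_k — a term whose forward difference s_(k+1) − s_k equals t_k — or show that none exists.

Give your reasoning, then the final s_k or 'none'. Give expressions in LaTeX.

Step 1: r(k) = k + 1.
So A=k + 1 and B=1, with C=1.
Solve (k + 1)·f(k+1) − (1)·f(k) = 1.
deg f ≤ -1 (via 1,0,0).
deg f ≤ -1 is impossible — no certificate.

none — t_k is not Gosper-summable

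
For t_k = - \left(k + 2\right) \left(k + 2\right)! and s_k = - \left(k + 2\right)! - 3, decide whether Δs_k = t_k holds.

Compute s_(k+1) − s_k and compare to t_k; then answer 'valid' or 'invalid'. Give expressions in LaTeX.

s_(k+1) = -factorial(k + 3) - 3
s_(k+1) − s_k = -(k + 2)*factorial(k + 2)
(s_(k+1) − s_k) − t_k = 0

valid; difference matches t_k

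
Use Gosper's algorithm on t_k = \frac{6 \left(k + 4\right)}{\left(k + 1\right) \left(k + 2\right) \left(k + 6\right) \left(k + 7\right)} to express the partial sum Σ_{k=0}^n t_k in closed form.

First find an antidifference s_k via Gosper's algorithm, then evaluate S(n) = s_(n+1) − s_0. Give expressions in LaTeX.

S(n) = \frac{n^{2} + 9 n + 8}{2 \left(n^{2} + 9 n + 14\right)}

Compute t_(k+1)/t_k: get (k + 1)*(k + 5)*(k + 6)/((k + 3)*(k + 4)*(k + 8)).
Gosper form: A/B · C(k+1)/C(k) with A=k + 1, B=k + 8, C=k**4 + 16*k**3 + 95*k**2 + 248*k + 240.
Need (k + 1)·f(k+1) − (k + 7)·f(k) = k**4 + 16*k**3 + 95*k**2 + 248*k + 240.
d = 6 from the (1,1,4) case.
Solve for f: f(k) = k*(k + 2)*(k + 3)*(k + 4)*(k + 5)*(k + 7)/12 (degree 6 ≤ 6).
Certificate R = B(k−1)f/C = k*(k + 2)*(k + 7)**2/(12*(k + 4)) gives s_k = k*(k + 7)/(2*(k**2 + 7*k + 6)).
s_(k+1) − s_k = 6*(k + 4)/(k**4 + 16*k**3 + 83*k**2 + 152*k + 84) = t_k.
s_(n+1) = (n**2 + 9*n + 8)/(2*(n**2 + 9*n + 14)) and s_(0) = 0, so S(n) = (n**2 + 9*n + 8)/(2*(n**2 + 9*n + 14)).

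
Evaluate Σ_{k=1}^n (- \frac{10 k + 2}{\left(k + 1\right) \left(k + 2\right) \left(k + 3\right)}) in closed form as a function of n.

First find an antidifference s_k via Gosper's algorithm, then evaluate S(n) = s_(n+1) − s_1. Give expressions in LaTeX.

The ratio is (k + 1)*(5*k + 6)/((k + 4)*(5*k + 1)).
Take A(k)=k + 1, B(k)=k + 4, C(k)=k + 1/5.
Need (k + 1)·f(k+1) − (k + 3)·f(k) = k + 1/5.
deg f ≤ 2 (via 1,1,1).
Solving with deg f ≤ 2: f(k) = k*(3*k - 1)/10.
R(k) = B(k−1)·f(k)/C(k) = k*(k + 3)*(3*k - 1)/(2*(5*k + 1)); s_k = R·t_k = -k*(3*k - 1)/((k + 1)*(k + 2)).
Verify: 2*(-5*k - 1)/(k**3 + 6*k**2 + 11*k + 6) matches t_k.
Σ_(k=1)^n t_k = s_(n+1) − s_(1) = ((-3*n**2 - 5*n - 2)/(n**2 + 5*n + 6)) − (-1/3), i.e. 2*n*(-4*n - 5)/(3*(n**2 + 5*n + 6)).

S(n) = \frac{2 n \left(- 4 n - 5\right)}{3 \left(n^{2} + 5 n + 6\right)}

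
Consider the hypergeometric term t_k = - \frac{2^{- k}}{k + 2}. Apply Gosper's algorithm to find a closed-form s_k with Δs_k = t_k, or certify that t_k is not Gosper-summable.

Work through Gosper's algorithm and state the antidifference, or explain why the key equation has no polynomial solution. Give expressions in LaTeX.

Ratio r(k) = (k + 2)/(2*(k + 3)).
Factor: A=k/2 + 1; B=k + 3; C=1.
Solve (k/2 + 1)·f(k+1) − (k + 2)·f(k) = 1.
Degrees (1,1,0) ⇒ d ≤ -1.
Bound -1 < 0, so the key equation has no polynomial solution.

not Gosper-summable; s_k does not exist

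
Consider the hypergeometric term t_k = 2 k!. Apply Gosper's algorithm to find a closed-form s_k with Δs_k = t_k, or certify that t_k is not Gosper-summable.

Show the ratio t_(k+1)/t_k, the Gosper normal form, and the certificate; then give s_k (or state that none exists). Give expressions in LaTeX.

none (Gosper's algorithm certifies no s_k)

Compute t_(k+1)/t_k: get k + 1.
Normal form (A,B,C) = (k + 1, 1, 1).
Set up (k + 1)·f(k+1) − (1)·f(k) − (1) = 0.
From deg A=1, deg B=0, deg C=0: d=-1.
Bound -1 < 0, so the key equation has no polynomial solution.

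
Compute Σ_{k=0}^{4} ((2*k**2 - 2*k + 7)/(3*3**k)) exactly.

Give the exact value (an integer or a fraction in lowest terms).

r(k) = (2*k**2 + 2*k + 7)/(3*(2*k**2 - 2*k + 7)) after simplifying.
A = 1/3, B = 1, C = k**2 - k + 7/2.
f must satisfy (1/3)·f(k+1) − (1)·f(k) = k**2 - k + 7/2.
Bound: deg f ≤ 2.
Coefficient equations give f(k) = -3*(k**2 + 4)/2.
Get s_k = R·t_k = (-k**2 - 4)/3**k with R(k) = B(k−1)f(k)/C(k) = -3*(k**2 + 4)/(2*k**2 - 2*k + 7).
Verify: (2*k**2 - 2*k + 7)/(3*3**k) matches t_k.
Σ_(k=0)^(4) t_k = s_(5) − s_(0) = -29/243 − (-4) = 943/243.

Σ = 943/243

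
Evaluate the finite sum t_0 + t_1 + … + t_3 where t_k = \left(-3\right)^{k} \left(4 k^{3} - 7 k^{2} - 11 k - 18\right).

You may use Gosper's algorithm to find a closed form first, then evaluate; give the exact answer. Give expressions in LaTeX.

Σ = -84

Compute t_(k+1)/t_k: get 3*(-4*k**3 - 5*k**2 + 13*k + 32)/(4*k**3 - 7*k**2 - 11*k - 18).
Gosper form: A/B · C(k+1)/C(k) with A=-3, B=1, C=k**3 - 7*k**2/4 - 11*k/4 - 9/2.
f must satisfy (-3)·f(k+1) − (1)·f(k) = k**3 - 7*k**2/4 - 11*k/4 - 9/2.
deg f ≤ 3 (via 0,0,3).
Solving with deg f ≤ 3: f(k) = -(k**3 - 4*k**2 + k - 3)/4.
So s_k = (B(k−1)f/C)·t_k = (-(k**3 - 4*k**2 + k - 3)/(4*k**3 - 7*k**2 - 11*k - 18))·t_k = (-3)**k*(-k**3 + 4*k**2 - k + 3).
s_(k+1) − s_k = (-3)**k*(4*k**3 - 7*k**2 - 11*k - 18) = t_k.
Evaluate s at k=4 and k=0: -81 and 3; difference -84.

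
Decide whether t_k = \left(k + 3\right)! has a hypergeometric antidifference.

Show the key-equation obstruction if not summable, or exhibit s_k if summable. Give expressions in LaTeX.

Compute t_(k+1)/t_k: get k + 4.
Gosper form: A/B · C(k+1)/C(k) with A=k + 4, B=1, C=1.
f must satisfy (k + 4)·f(k+1) − (1)·f(k) = 1.
deg f ≤ -1 (via 1,0,0).
deg f ≤ -1 is impossible — no certificate.

No; the degree bound rules out any f.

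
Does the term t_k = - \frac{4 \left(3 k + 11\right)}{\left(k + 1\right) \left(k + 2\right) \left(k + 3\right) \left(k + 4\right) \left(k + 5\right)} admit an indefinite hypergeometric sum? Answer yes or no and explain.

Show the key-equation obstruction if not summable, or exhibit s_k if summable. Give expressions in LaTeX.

The ratio is (k + 1)*(3*k + 14)/((k + 6)*(3*k + 11)).
So A=k + 1 and B=k + 6, with C=k + 11/3.
Need (k + 1)·f(k+1) − (k + 5)·f(k) = k + 11/3.
Degrees (1,1,1) ⇒ d ≤ 4.
Match coefficients ⇒ f(k) = k*(k + 3)*(k**2 + 7*k + 14)/24.
Certificate R = B(k−1)f/C = k*(k + 3)*(k + 5)*(k**2 + 7*k + 14)/(8*(3*k + 11)) gives s_k = k*(-k**2 - 7*k - 14)/(2*(k**3 + 7*k**2 + 14*k + 8)).
Check: Δs_k = 4*(-3*k - 11)/(k**5 + 15*k**4 + 85*k**3 + 225*k**2 + 274*k + 120). ✓

Yes. s_k = \frac{k \left(- k^{2} - 7 k - 14\right)}{2 \left(k^{3} + 7 k^{2} + 14 k + 8\right)}.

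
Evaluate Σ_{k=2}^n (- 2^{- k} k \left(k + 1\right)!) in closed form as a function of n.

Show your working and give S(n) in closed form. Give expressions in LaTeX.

Compute t_(k+1)/t_k: get (k + 1)*(k + 2)/(2*k).
A = k/2 + 1, B = 1, C = k.
Solve (k/2 + 1)·f(k+1) − (1)·f(k) = k.
Bound: deg f ≤ 0.
A polynomial solution: f(k) = 2.
Get s_k = R·t_k = -2**(1 - k)*factorial(k + 1) with R(k) = B(k−1)f(k)/C(k) = 2/k.
s_(k+1) − s_k = -k*factorial(k + 1)/2**k = t_k.
Σ_(k=2)^n t_k = s_(n+1) − s_(2) = (-factorial(n + 2)/2**n) − (-3), i.e. 3 - factorial(n + 2)/2**n.

S(n) = 3 - 2^{- n} \left(n + 2\right)!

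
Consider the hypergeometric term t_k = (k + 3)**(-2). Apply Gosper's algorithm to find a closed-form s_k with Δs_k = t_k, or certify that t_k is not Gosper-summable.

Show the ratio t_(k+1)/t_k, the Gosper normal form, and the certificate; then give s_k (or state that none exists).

none (Gosper's algorithm certifies no s_k)

r(k) = (k + 3)**2/(k + 4)**2 after simplifying.
Take A(k)=k**2 + 6*k + 9, B(k)=k**2 + 8*k + 16, C(k)=1.
Key eq: (k**2 + 6*k + 9)·f(k+1) = (k**2 + 6*k + 9)·f(k) + (1).
d = 0 from the (2,2,0) case.
Put f(k) = c0: A·f(k+1) − B(k−1)·f(k) − C = -1; need -1 = 0 — inconsistent ⇒ no f, not summable.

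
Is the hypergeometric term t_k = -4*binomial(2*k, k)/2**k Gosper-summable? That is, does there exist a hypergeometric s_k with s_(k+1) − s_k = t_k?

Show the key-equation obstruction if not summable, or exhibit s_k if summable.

Ratio r(k) = (2*k + 1)/(k + 1).
Factor: A=2*k + 1; B=k + 1; C=1.
Solve (2*k + 1)·f(k+1) − (k)·f(k) = 1.
From deg A=1, deg B=1, deg C=0: d=-1.
d = -1 < 0 ⇒ no nonzero polynomial f; not summable.

No; the degree bound rules out any f.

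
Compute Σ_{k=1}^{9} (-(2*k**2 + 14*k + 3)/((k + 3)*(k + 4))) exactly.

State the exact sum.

Σ = -747/52

r(k) = (k + 3)*(14*k + 2*(k + 1)**2 + 17)/((k + 5)*(2*k**2 + 14*k + 3)) after simplifying.
Factor: A=k + 3; B=k + 5; C=k**2 + 7*k + 3/2.
Solve (k + 3)·f(k+1) − (k + 4)·f(k) = k**2 + 7*k + 3/2.
deg f ≤ 2 (via 1,1,2).
A polynomial solution: f(k) = k*(2*k - 1)/2.
Get s_k = R·t_k = k*(1 - 2*k)/(k + 3) with R(k) = B(k−1)f(k)/C(k) = k*(k + 4)*(2*k - 1)/(2*k**2 + 14*k + 3).
Verify: (-2*k**2 - 14*k - 3)/(k**2 + 7*k + 12) matches t_k.
Σ_(k=1)^(9) t_k = s_(10) − s_(1) = -190/13 − (-1/4) = -747/52.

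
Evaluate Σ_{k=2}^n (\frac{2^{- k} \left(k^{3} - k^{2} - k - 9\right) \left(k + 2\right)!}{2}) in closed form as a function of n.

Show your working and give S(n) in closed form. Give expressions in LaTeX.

r(k) = (k + 3)*(k - (k + 1)**3 + (k + 1)**2 + 10)/(2*(-k**3 + k**2 + k + 9)) after simplifying.
Take A(k)=k/2 + 3/2, B(k)=1, C(k)=k**3 - k**2 - k - 9.
Need (k/2 + 3/2)·f(k+1) − (1)·f(k) = k**3 - k**2 - k - 9.
d = 2 from the (1,0,3) case.
Solving with deg f ≤ 2: f(k) = 2*k*(k - 4).
Certificate R = B(k−1)f/C = 2*k*(k - 4)/(k**3 - k**2 - k - 9) gives s_k = k*(k - 4)*factorial(k + 2)/2**k.
Check: Δs_k = (k**3 - k**2 - k - 9)*factorial(k + 2)/(2*2**k). ✓
Evaluate: s_(n+1) = 2**(-n - 1)*(n - 3)*(n + 1)*factorial(n + 3); subtract s_(2) = -24 ⇒ S(n) = (48*2**n + n**5*factorial(n) + 4*n**4*factorial(n) - 4*n**3*factorial(n) - 34*n**2*factorial(n) - 45*n*factorial(n) - 18*factorial(n))/(2*2**n).

S(n) = \frac{2^{- n} \left(48 \cdot 2^{n} + n^{5} n! + 4 n^{4} n! - 4 n^{3} n! - 34 n^{2} n! - 45 n n! - 18 n!\right)}{2}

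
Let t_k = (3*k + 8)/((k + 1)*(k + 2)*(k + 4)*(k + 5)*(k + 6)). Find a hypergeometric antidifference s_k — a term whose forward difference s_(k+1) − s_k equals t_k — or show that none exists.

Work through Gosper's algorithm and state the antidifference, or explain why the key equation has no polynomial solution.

Step 1: r(k) = (k + 1)*(k + 4)*(3*k + 11)/((k + 3)*(k + 7)*(3*k + 8)).
So A=k + 1 and B=k + 7, with C=k**2 + 17*k/3 + 8.
Need (k + 1)·f(k+1) − (k + 6)·f(k) = k**2 + 17*k/3 + 8.
deg f ≤ 5 (via 1,1,2).
Solve for f: f(k) = k*(k + 2)*(k + 3)*(k**2 + 10*k + 29)/60 (degree 5 ≤ 5).
Certificate R = B(k−1)f/C = k*(k + 2)*(k + 6)*(k**2 + 10*k + 29)/(20*(3*k + 8)) gives s_k = k*(k**2 + 10*k + 29)/(20*(k**3 + 10*k**2 + 29*k + 20)).
Verify: (3*k + 8)/(k**5 + 18*k**4 + 121*k**3 + 372*k**2 + 508*k + 240) matches t_k.

s_k = k*(k**2 + 10*k + 29)/(20*(k**3 + 10*k**2 + 29*k + 20))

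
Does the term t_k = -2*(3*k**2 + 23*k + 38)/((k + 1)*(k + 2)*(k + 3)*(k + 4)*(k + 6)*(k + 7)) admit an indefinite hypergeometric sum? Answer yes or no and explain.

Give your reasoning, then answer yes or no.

Step 1: r(k) = (k + 1)*(k + 6)*(23*k + 3*(k + 1)**2 + 61)/((k + 5)*(k + 8)*(3*k**2 + 23*k + 38)).
So A=k + 1 and B=k + 8, with C=k**3 + 38*k**2/3 + 51*k + 190/3.
f must satisfy (k + 1)·f(k+1) − (k + 7)·f(k) = k**3 + 38*k**2/3 + 51*k + 190/3.
Degrees (1,1,3) ⇒ d ≤ 6.
Solve for f: f(k) = k*(k + 2)*(k + 4)*(k + 5)*(k**2 + 10*k + 27)/54 (degree 6 ≤ 6).
So s_k = (B(k−1)f/C)·t_k = (k*(k + 2)*(k + 4)*(k + 7)*(k**2 + 10*k + 27)/(18*(3*k**2 + 23*k + 38)))·t_k = k*(-k**2 - 10*k - 27)/(9*(k**3 + 10*k**2 + 27*k + 18)).
Δs = 2*(-3*k**2 - 23*k - 38)/(k**6 + 23*k**5 + 207*k**4 + 925*k**3 + 2144*k**2 + 2412*k + 1008), as required.

Yes. s_k = k*(-k**2 - 10*k - 27)/(9*(k**3 + 10*k**2 + 27*k + 18)).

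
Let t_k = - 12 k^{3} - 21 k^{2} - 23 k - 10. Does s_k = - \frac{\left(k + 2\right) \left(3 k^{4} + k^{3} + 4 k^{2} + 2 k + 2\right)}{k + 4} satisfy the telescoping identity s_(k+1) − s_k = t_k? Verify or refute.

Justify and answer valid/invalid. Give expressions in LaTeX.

s_(k+1) = (-3*k**5 - 22*k**4 - 64*k**3 - 100*k**2 - 87*k - 36)/(k + 5)
s_(k+1) − s_k = (-12*k**5 - 111*k**4 - 316*k**3 - 431*k**2 - 350*k - 124)/(k**2 + 9*k + 20)
(s_(k+1) − s_k) − t_k = 2*(9*k**4 + 68*k**3 + 103*k**2 + 100*k + 38)/(k**2 + 9*k + 20)

Invalid: residual \frac{2 \left(9 k^{4} + 68 k^{3} + 103 k^{2} + 100 k + 38\right)}{k^{2} + 9 k + 20} ≠ 0.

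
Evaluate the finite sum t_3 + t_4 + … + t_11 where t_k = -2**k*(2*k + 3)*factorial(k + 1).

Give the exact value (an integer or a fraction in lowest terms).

Σ = -25505877196608

r(k) = 2*(k + 2)*(2*k + 5)/(2*k + 3) after simplifying.
Take A(k)=2*k + 4, B(k)=1, C(k)=k + 3/2.
Set up (2*k + 4)·f(k+1) − (1)·f(k) − (k + 3/2) = 0.
d = 0 from the (1,0,1) case.
A polynomial solution: f(k) = 1/2.
R(k) = B(k−1)·f(k)/C(k) = 1/(2*k + 3); s_k = R·t_k = -2**k*factorial(k + 1).
Verify: -2**k*(2*k + 3)*factorial(k + 1) matches t_k.
Σ_(k=3)^(11) t_k = s_(12) − s_(3) = -25505877196800 − (-192) = -25505877196608.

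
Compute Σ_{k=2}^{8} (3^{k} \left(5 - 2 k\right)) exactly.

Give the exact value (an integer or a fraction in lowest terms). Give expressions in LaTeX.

Compute t_(k+1)/t_k: get 3*(2*k - 3)/(2*k - 5).
Gosper form: A/B · C(k+1)/C(k) with A=3, B=1, C=k - 5/2.
Key eq: (3)·f(k+1) = (1)·f(k) + (k - 5/2).
d = 1 from the (0,0,1) case.
A polynomial solution: f(k) = (k - 4)/2.
So s_k = (B(k−1)f/C)·t_k = ((k - 4)/(2*k - 5))·t_k = 3**k*(4 - k).
s_(k+1) − s_k = 3**k*(5 - 2*k) = t_k.
Sum = s_(9) − s_(2); s_(9) = -98415, s_(2) = 18 ⇒ -98433.

Σ = -98433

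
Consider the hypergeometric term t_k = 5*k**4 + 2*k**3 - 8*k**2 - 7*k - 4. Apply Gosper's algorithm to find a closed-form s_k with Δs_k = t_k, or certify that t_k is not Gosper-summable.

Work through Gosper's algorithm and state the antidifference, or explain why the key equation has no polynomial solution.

s_k = k*(k**4 - 2*k**3 - 2*k**2 + k - 2)

The ratio is (5*k**4 + 22*k**3 + 28*k**2 + 3*k - 12)/(5*k**4 + 2*k**3 - 8*k**2 - 7*k - 4).
Gosper form: A/B · C(k+1)/C(k) with A=1, B=1, C=k**4 + 2*k**3/5 - 8*k**2/5 - 7*k/5 - 4/5.
Solve (1)·f(k+1) − (1)·f(k) = k**4 + 2*k**3/5 - 8*k**2/5 - 7*k/5 - 4/5.
From deg A=0, deg B=0, deg C=4: d=5.
Solving with deg f ≤ 5: f(k) = k*(k**4 - 2*k**3 - 2*k**2 + k - 2)/5.
Get s_k = R·t_k = k*(k**4 - 2*k**3 - 2*k**2 + k - 2) with R(k) = B(k−1)f(k)/C(k) = k*(k**4 - 2*k**3 - 2*k**2 + k - 2)/(5*k**4 + 2*k**3 - 8*k**2 - 7*k - 4).
Verify: 5*k**4 + 2*k**3 - 8*k**2 - 7*k - 4 matches t_k.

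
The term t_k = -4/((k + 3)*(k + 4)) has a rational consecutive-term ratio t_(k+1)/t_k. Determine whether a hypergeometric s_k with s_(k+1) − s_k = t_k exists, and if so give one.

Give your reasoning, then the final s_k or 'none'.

s_k = -4*k/(3*k + 9)

Compute t_(k+1)/t_k: get (k + 3)/(k + 5).
Gosper form: A/B · C(k+1)/C(k) with A=k + 3, B=k + 5, C=1.
Set up (k + 3)·f(k+1) − (k + 4)·f(k) − (1) = 0.
d = 1 from the (1,1,0) case.
A polynomial solution: f(k) = k/3.
Certificate R = B(k−1)f/C = k*(k + 4)/3 gives s_k = -4*k/(3*k + 9).
Verify: -4/(k**2 + 7*k + 12) matches t_k.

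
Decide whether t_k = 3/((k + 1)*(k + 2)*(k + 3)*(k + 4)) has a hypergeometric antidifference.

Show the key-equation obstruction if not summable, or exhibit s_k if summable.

Yes. s_k = k*(k**2 + 6*k + 11)/(6*(k + 1)*(k + 2)*(k + 3)).

Ratio r(k) = (k + 1)/(k + 5).
Normal form (A,B,C) = (k + 1, k + 5, 1).
Solve (k + 1)·f(k+1) − (k + 4)·f(k) = 1.
From deg A=1, deg B=1, deg C=0: d=3.
Solving with deg f ≤ 3: f(k) = k*(k**2 + 6*k + 11)/18.
R(k) = B(k−1)·f(k)/C(k) = k*(k + 4)*(k**2 + 6*k + 11)/18; s_k = R·t_k = k*(k**2 + 6*k + 11)/(6*(k + 1)*(k + 2)*(k + 3)).
s_(k+1) − s_k = 3/(k**4 + 10*k**3 + 35*k**2 + 50*k + 24) = t_k.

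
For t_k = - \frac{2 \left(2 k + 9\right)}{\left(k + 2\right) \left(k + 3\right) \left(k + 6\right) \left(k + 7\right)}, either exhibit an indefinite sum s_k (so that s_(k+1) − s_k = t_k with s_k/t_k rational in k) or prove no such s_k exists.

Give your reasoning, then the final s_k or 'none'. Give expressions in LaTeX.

s_k = \frac{k \left(- k - 8\right)}{6 \left(k^{2} + 8 k + 12\right)}

Step 1: r(k) = (k + 2)*(k + 6)*(2*k + 11)/((k + 4)*(k + 8)*(2*k + 9)).
Take A(k)=k + 2, B(k)=k + 8, C(k)=k**3 + 27*k**2/2 + 121*k/2 + 90.
Solve (k + 2)·f(k+1) − (k + 7)·f(k) = k**3 + 27*k**2/2 + 121*k/2 + 90.
From deg A=1, deg B=1, deg C=3: d=5.
Coefficient equations give f(k) = k*(k + 3)*(k + 4)*(k + 5)*(k + 8)/24.
So s_k = (B(k−1)f/C)·t_k = (k*(k + 3)*(k + 7)*(k + 8)/(12*(2*k + 9)))·t_k = k*(-k - 8)/(6*(k**2 + 8*k + 12)).
Verify: 2*(-2*k - 9)/(k**4 + 18*k**3 + 113*k**2 + 288*k + 252) matches t_k.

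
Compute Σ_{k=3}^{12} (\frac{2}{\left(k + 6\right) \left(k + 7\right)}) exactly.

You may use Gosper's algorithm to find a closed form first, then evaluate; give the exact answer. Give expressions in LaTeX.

Σ = 20/171

Step 1: r(k) = (k + 6)/(k + 8).
Normal form (A,B,C) = (k + 6, k + 8, 1).
Set up (k + 6)·f(k+1) − (k + 7)·f(k) − (1) = 0.
d = 1 from the (1,1,0) case.
Coefficient equations give f(k) = k/6.
R(k) = B(k−1)·f(k)/C(k) = k*(k + 7)/6; s_k = R·t_k = k/(3*(k + 6)).
Δs = 2/(k**2 + 13*k + 42), as required.
Telescoping: Σ = s_(13) − s_(3) = 13/57 − (1/9) = 20/171.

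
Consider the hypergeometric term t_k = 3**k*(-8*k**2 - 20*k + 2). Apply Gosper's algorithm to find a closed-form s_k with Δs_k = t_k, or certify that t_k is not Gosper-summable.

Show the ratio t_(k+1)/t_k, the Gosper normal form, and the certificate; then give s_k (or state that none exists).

s_k = 2*3**k*(-2*k**2 + k + 2)

The ratio is 3*(4*k**2 + 18*k + 13)/(4*k**2 + 10*k - 1).
So A=3 and B=1, with C=k**2 + 5*k/2 - 1/4.
f must satisfy (3)·f(k+1) − (1)·f(k) = k**2 + 5*k/2 - 1/4.
Degrees (0,0,2) ⇒ d ≤ 2.
Solve for f: f(k) = (2*k**2 - k - 2)/4 (degree 2 ≤ 2).
Certificate R = B(k−1)f/C = (2*k**2 - k - 2)/(4*k**2 + 10*k - 1) gives s_k = 2*3**k*(-2*k**2 + k + 2).
s_(k+1) − s_k = 3**k*(-8*k**2 - 20*k + 2) = t_k.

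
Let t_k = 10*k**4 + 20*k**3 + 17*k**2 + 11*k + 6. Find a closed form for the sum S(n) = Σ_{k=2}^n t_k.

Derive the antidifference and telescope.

Compute t_(k+1)/t_k: get (10*k**4 + 60*k**3 + 137*k**2 + 145*k + 64)/(10*k**4 + 20*k**3 + 17*k**2 + 11*k + 6).
Normal form (A,B,C) = (1, 1, k**4 + 2*k**3 + 17*k**2/10 + 11*k/10 + 3/5).
Key eq: (1)·f(k+1) = (1)·f(k) + (k**4 + 2*k**3 + 17*k**2/10 + 11*k/10 + 3/5).
Bound: deg f ≤ 5.
Coefficient equations give f(k) = k*(2*k**4 - k**2 + 2*k + 3)/10.
So s_k = (B(k−1)f/C)·t_k = (k*(2*k**4 - k**2 + 2*k + 3)/(10*k**4 + 20*k**3 + 17*k**2 + 11*k + 6))·t_k = k*(2*k**4 - k**2 + 2*k + 3).
Δs = 10*k**4 + 20*k**3 + 17*k**2 + 11*k + 6, as required.
Telescope: S(n) = s_(n+1) − s_(2) = 2*n**5 + 10*n**4 + 19*n**3 + 19*n**2 + 14*n + 6 − (70) = 2*n**5 + 10*n**4 + 19*n**3 + 19*n**2 + 14*n - 64.

S(n) = 2*n**5 + 10*n**4 + 19*n**3 + 19*n**2 + 14*n - 64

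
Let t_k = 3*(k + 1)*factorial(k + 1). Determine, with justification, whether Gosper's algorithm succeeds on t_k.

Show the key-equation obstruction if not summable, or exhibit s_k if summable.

r(k) = (k + 2)**2/(k + 1) after simplifying.
A = k + 2, B = 1, C = k + 1.
f must satisfy (k + 2)·f(k+1) − (1)·f(k) = k + 1.
Degrees (1,0,1) ⇒ d ≤ 0.
Coefficient equations give f(k) = 1.
Certificate R = B(k−1)f/C = 1/(k + 1) gives s_k = 3*factorial(k + 1).
Δs = 3*(k + 1)*factorial(k + 1), as required.

Yes. s_k = 3*factorial(k + 1).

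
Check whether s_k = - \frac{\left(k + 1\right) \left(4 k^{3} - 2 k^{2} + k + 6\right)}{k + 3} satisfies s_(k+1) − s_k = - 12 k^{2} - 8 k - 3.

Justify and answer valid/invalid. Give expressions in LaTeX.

Invalid: residual \frac{2 \left(8 k^{3} + 46 k^{2} + 26 k + 3\right)}{k^{2} + 7 k + 12} ≠ 0.

s_(k+1) = -(k + 2)*(k + 4*(k + 1)**3 - 2*(k + 1)**2 + 7)/(k + 4)
s_(k+1) − s_k = (-12*k**4 - 76*k**3 - 111*k**2 - 65*k - 30)/(k**2 + 7*k + 12)
(s_(k+1) − s_k) − t_k = 2*(8*k**3 + 46*k**2 + 26*k + 3)/(k**2 + 7*k + 12)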